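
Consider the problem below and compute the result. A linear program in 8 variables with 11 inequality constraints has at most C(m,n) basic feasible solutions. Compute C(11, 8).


Each vertex corresponds to some choice of n active constraints out of m, so the number of vertices is at most C(m, n) = m! / (n!(m-n)!).
m = 11, n = 8
Numerator: 11 * 10 * 9 * 8 * 7 * 6 * 5 * 4
Denominator: 8! = 40320
C(11, 8) = 165


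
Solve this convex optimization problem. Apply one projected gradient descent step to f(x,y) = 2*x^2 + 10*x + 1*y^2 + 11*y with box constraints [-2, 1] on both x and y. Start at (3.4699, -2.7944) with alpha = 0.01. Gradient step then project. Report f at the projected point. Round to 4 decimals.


Step 1: Compute gradient at (3.4699, -2.7944).
grad_x = 2*2*3.4699 + 10 = 23.8796
grad_y = 2*1*-2.7944 + 11 = 5.4112
Step 2: Gradient step.
x_raw = 3.4699 - 0.01*23.8796 = 3.2311
y_raw = -2.7944 - 0.01*5.4112 = -2.8485
Step 3: Project onto [-2, 1].
x_proj = clip(3.2311) = 1.0
y_proj = clip(-2.8485) = -2.0
Step 4: Evaluate f.
f(1.0, -2.0) = -6.0


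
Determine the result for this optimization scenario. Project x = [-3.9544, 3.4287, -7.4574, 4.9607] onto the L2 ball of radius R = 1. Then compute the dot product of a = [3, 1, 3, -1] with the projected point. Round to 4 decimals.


Step 1: Compute ||x|| (intermediates to 6 decimals).
||x|| = sqrt((-3.9544)^2 + 3.4287^2 + (-7.4574)^2 + 4.9607^2) = 10.373747
Step 2: Project.
Since ||x|| > R, scale = R/||x|| = 1/10.373747 = 0.096397, proj(x) = scale * x
proj(x) = [-0.381192, 0.330516, -0.718871, 0.478197]
Step 3: Dot product.
a^T * proj(x) = 3*(-0.381192) + 1*0.330516 + 3*(-0.718871) - 1*0.478197 = -3.4479


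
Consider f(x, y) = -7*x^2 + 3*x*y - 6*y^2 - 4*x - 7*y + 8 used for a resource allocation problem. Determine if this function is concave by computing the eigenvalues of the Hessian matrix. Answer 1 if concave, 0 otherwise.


The Hessian of f(x,y) = -7*x^2 + 3*x*y - 6*y^2 - 4*x - 7*y + 8 is:
H = [[-14, 3], [3, -12]]
Trace = -14 - 12 = -26
Determinant = -14*-12 - (3)^2 = 159
Discriminant = (-26)^2 - 4*159 = 40.0
Eigenvalues: lambda_1 = -16.1623, lambda_2 = -9.8377
The function is concave.

1


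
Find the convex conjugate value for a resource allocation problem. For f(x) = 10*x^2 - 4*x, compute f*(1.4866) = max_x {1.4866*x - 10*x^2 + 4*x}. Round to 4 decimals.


f*(y) = sup_x {y*x - a*x^2 - b*x} = sup_x {(y-b)*x - a*x^2}
FOC: (y - b) - 2a*x = 0 => x* = (y - b)/(2a)
x* = (1.4866 + 4)/(2*10) = 0.2743
f*(1.4866) = (y-b)^2/(4a) = (1.4866 + 4)^2/(4*10)
= 30.1028/40 = 0.7526


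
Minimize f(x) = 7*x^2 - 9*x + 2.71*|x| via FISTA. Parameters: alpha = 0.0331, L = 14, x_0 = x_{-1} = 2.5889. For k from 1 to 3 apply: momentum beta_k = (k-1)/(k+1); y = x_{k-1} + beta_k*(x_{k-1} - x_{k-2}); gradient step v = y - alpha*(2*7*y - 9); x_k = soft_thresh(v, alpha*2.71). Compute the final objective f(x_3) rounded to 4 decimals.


FISTA on f(x) = 7*x^2 - 9*x + 2.71*|x|
L = 14, alpha = 0.0331
Iteration 1: beta = 0.0, y = 2.5889 + 0.0*(2.5889 - 2.5889) = 2.5889
  grad(y) = 27.2446, v = y - alpha*grad = 1.6871
  prox(v) = soft_thresh(1.6871, 0.0897) = 1.5974
Iteration 2: beta = 0.3333, y = 1.5974 + 0.3333*(1.5974 - 2.5889) = 1.2669
  grad(y) = 8.7367, v = y - alpha*grad = 0.9777
  prox(v) = soft_thresh(0.9777, 0.0897) = 0.888
Iteration 3: beta = 0.5, y = 0.888 + 0.5*(0.888 - 1.5974) = 0.5333
  grad(y) = -1.5334, v = y - alpha*grad = 0.5841
  prox(v) = soft_thresh(0.5841, 0.0897) = 0.4944
f(x_3) = 7*0.4944^2 - 9*0.4944 + 2.71*|0.4944| = -1.3988


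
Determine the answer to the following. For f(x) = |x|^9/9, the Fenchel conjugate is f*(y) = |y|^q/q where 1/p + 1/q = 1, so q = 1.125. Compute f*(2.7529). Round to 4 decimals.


The conjugate exponent q satisfies 1/p + 1/q = 1.
p = 9, so q = 9/(9 - 1) = 1.125
|y|^q = 2.7529^1.125 = 3.1244
f*(2.7529) = 3.1244 / 1.125 = 2.7772


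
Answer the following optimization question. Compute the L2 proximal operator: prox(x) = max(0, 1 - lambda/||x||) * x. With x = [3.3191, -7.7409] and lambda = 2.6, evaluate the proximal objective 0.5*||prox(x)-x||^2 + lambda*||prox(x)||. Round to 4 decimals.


Step 1: Compute ||x||.
||x|| = 8.4225
Step 2: Compute scaling factor.
scale = max(0, 1 - 2.6/8.4225) = 0.6913
Step 3: prox(x) = [2.2945, -5.3513]
||prox(x)|| = 5.8225
Step 4: Proximal objective.
0.5*||prox-x||^2 = 3.38
lambda*||prox|| = 15.1385
Total = 18.5184


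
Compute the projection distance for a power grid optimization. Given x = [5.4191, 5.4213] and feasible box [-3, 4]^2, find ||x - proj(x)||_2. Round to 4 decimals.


Project each component onto [-3, 4].
clip(5.4191) = 4.0, clip(5.4213) = 4.0
Projection = [4.0, 4.0]
Squared diffs: [2.0138, 2.0201]
Distance = sqrt(4.0339) = 2.0085


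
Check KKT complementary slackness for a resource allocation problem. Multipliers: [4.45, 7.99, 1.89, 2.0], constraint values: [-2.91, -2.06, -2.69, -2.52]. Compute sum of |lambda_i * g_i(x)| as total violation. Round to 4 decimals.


KKT complementary slackness check:
lambda_1 * g_1 = 4.45 * -2.91 = -12.9495
lambda_2 * g_2 = 7.99 * -2.06 = -16.4594
lambda_3 * g_3 = 1.89 * -2.69 = -5.0841
lambda_4 * g_4 = 2.0 * -2.52 = -5.04
Total violation = 12.9495 + 16.4594 + 5.0841 + 5.04 = 39.533


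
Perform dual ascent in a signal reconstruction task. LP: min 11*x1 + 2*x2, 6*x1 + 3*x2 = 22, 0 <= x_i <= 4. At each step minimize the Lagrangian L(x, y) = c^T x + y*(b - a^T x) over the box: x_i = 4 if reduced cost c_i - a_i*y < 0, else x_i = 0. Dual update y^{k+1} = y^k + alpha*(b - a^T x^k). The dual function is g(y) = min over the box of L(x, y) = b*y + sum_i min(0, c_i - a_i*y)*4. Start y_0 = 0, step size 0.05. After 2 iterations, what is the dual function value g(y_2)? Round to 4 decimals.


Dual ascent for LP: min 11*x1 + 2*x2, 6*x1 + 3*x2 = 22, 0 <= x_i <= 4
Step 1: y^k = 0.0, reduced costs: (11.0, 2.0)
  x^k = (0.0, 0.0), subgradient = b - a^T x = 22.0
  y^{k+1} = 0.0 + 0.05*22.0 = 1.1
Step 2: y^k = 1.1, reduced costs: (4.4, -1.3)
  x^k = (0.0, 4.0), subgradient = b - a^T x = 10.0
  y^{k+1} = 1.1 + 0.05*10.0 = 1.6
Dual objective at y_2 = 1.6: reduced costs (1.4, -2.8), box minimizer x = (0.0, 4.0)
g(y_2) = b*y + (c1 - a1*y)*x1 + (c2 - a2*y)*x2 = 22*1.6 + 1.4*0.0 + (-2.8)*4.0 = 35.2 + 0.0 - 11.2 = 24.0


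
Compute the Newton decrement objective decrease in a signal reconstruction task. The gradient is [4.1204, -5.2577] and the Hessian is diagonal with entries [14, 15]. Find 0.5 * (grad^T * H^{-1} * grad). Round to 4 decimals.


Step 1: H is diagonal, so H^(-1) * g = [0.2943, -0.3505].
Step 2: g^T H^(-1) g = sum_i g_i^2 / H_ii
  = (4.1204)^2/14 + (-5.2577)^2/15
  = 1.2127 + 1.8429 = 3.0556
Step 3: Objective decrease = 0.5 * g^T H^(-1) g = 1.5278


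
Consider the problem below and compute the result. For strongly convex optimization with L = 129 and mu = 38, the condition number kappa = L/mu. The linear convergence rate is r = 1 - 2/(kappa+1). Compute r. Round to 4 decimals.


Step 1: Compute the condition number.
kappa = L/mu = 129/38 = 3.3947
Step 2: Compute the convergence rate.
r = 1 - 2/(kappa + 1) = 1 - 2*mu/(L + mu) = (L - mu)/(L + mu) = 91/167 = 0.5449


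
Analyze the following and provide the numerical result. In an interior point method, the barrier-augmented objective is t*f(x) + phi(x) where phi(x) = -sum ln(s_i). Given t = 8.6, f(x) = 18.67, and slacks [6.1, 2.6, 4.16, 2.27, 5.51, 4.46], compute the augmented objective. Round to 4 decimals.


Step 1: Compute log-barrier.
ln values: [1.8083, 0.9555, 1.4255, 0.8198, 1.7066, 1.4951]
phi = -(1.8083 + 0.9555 + 1.4255 + 0.8198 + 1.7066 + 1.4951) = -8.2108
Step 2: Compute augmented objective.
t*f(x) = 8.6*18.67 = 160.562
Total = 160.562 - 8.2108 = 152.3512


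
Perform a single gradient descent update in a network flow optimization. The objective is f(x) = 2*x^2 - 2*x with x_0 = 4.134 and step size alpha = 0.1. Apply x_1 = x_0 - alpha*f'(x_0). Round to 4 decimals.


We compute the gradient at x_0 and apply the update.
f'(x) = 4*x - 2
f'(4.134) = 4*4.134 - 2 = 14.536
x_1 = 4.134 - 0.1*14.536 = 2.6804


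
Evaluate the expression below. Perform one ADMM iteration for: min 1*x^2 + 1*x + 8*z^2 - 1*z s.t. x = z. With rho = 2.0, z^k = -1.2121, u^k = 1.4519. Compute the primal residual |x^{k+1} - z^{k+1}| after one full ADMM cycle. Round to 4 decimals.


ADMM iteration with rho = 2.0, z^k = -1.2121, u^k = 1.4519
Step 1: x-update.
Minimize 1*x^2 + 1*x + (2.0/2)*(x + 1.2121 + 1.4519)^2
FOC: (2*1 + 2.0)*x = -1 + 2.0*(-1.2121 - 1.4519)
x^{k+1} = -1.582
Step 2: z-update.
Minimize 8*z^2 - 1*z + (2.0/2)*(-1.582 - z + 1.4519)^2
FOC: (2*8 + 2.0)*z = 1 + 2.0*(-1.582 + 1.4519)
z^{k+1} = 0.0411
Step 3: u-update.
u^{k+1} = 1.4519 - 1.582 - 0.0411 = -0.1712
Step 4: Primal residual = |-1.582 - 0.0411| = 1.6231


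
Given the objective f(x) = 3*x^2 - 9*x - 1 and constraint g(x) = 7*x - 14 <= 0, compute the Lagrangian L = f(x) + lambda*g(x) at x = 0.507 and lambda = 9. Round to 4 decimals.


Step 1: Evaluate f(x).
f(0.507) = 3*0.507^2 - 9*0.507 - 1 = -4.7919
Step 2: Evaluate g(x).
g(0.507) = 7*0.507 - 14 = -10.451
Step 3: Compute Lagrangian.
L = -4.7919 + 9*-10.451 = -98.8509


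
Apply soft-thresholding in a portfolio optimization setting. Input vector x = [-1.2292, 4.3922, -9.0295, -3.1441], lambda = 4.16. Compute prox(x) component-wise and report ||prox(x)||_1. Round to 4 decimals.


Soft-thresholding with lambda = 4.16:
prox(-1.2292) = sign(-1.2292)*max(|-1.2292| - 4.16, 0) = 0.0
prox(4.3922) = sign(4.3922)*max(|4.3922| - 4.16, 0) = 0.2322
prox(-9.0295) = sign(-9.0295)*max(|-9.0295| - 4.16, 0) = -4.8695
prox(-3.1441) = sign(-3.1441)*max(|-3.1441| - 4.16, 0) = 0.0
prox(x) = [0.0, 0.2322, -4.8695, 0.0]
||prox(x)||_1 = 0.0 + 0.2322 + 4.8695 + 0.0 = 5.1017


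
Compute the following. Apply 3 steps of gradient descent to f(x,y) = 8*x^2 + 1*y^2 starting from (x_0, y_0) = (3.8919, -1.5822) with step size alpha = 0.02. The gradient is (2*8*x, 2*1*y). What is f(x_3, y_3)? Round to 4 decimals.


Gradient descent on f(x,y) = 8*x^2 + 1*y^2.
Starting point: (3.8919, -1.5822), alpha = 0.02
Step 1: grad_x = 2*8*3.8919 = 62.2704, grad_y = 2*1*-1.5822 = -3.1644
  x_1 = 3.8919 - 0.02*62.2704 = 2.6465
  y_1 = -1.5822 - 0.02*-3.1644 = -1.5189
Step 2: grad_x = 2*8*2.6465 = 42.3439, grad_y = 2*1*-1.5189 = -3.0378
  x_2 = 2.6465 - 0.02*42.3439 = 1.7996
  y_2 = -1.5189 - 0.02*-3.0378 = -1.4582
Step 3: grad_x = 2*8*1.7996 = 28.7938, grad_y = 2*1*-1.4582 = -2.9163
  x_3 = 1.7996 - 0.02*28.7938 = 1.2237
  y_3 = -1.4582 - 0.02*-2.9163 = -1.3998
f(1.2237, -1.3998) = 8*1.2237^2 + 1*(-1.3998)^2 = 13.9398


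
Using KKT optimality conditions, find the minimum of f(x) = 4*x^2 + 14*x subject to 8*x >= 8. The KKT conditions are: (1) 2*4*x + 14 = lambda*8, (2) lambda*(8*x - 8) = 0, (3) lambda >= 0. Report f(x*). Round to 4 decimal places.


Step 1: Try lambda = 0 (constraint inactive).
x_unc = -14/(2*4) = -1.75
Check: 8*-1.75 = -14.0 < 8 -- violated!
Step 2: Constraint must be active: 8*x = 8
x* = 8/8 = 1.0
lambda = (2*4*1.0 + 14)/8 = 2.75
Step 3: Compute optimal value.
f(x*) = 4*1.0^2 + 14*1.0 = 18.0


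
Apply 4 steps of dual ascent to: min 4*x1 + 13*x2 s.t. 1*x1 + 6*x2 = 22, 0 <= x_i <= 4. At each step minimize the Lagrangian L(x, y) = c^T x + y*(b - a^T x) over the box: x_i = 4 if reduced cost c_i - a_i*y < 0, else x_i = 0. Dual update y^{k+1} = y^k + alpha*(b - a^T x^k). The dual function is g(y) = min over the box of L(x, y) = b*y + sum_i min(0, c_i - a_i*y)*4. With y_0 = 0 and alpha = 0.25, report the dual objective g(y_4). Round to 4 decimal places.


Dual ascent for LP: min 4*x1 + 13*x2, 1*x1 + 6*x2 = 22, 0 <= x_i <= 4
Step 1: y^k = 0.0, reduced costs: (4.0, 13.0)
  x^k = (0.0, 0.0), subgradient = b - a^T x = 22.0
  y^{k+1} = 0.0 + 0.25*22.0 = 5.5
Step 2: y^k = 5.5, reduced costs: (-1.5, -20.0)
  x^k = (4.0, 4.0), subgradient = b - a^T x = -6.0
  y^{k+1} = 5.5 + 0.25*-6.0 = 4.0
Step 3: y^k = 4.0, reduced costs: (0.0, -11.0)
  x^k = (0.0, 4.0), subgradient = b - a^T x = -2.0
  y^{k+1} = 4.0 + 0.25*-2.0 = 3.5
Step 4: y^k = 3.5, reduced costs: (0.5, -8.0)
  x^k = (0.0, 4.0), subgradient = b - a^T x = -2.0
  y^{k+1} = 3.5 + 0.25*-2.0 = 3.0
Dual objective at y_4 = 3.0: reduced costs (1.0, -5.0), box minimizer x = (0.0, 4.0)
g(y_4) = b*y + (c1 - a1*y)*x1 + (c2 - a2*y)*x2 = 22*3.0 + 1.0*0.0 + (-5.0)*4.0 = 66.0 + 0.0 - 20.0 = 46.0


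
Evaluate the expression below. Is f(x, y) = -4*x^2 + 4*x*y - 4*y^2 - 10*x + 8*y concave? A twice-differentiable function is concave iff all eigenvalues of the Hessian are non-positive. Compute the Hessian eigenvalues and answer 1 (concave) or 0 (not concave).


The Hessian of f(x,y) = -4*x^2 + 4*x*y - 4*y^2 - 10*x + 8*y is:
H = [[-8, 4], [4, -8]]
Trace = -8 - 8 = -16
Determinant = -8*-8 - (4)^2 = 48
Discriminant = (-16)^2 - 4*48 = 64.0
Eigenvalues: lambda_1 = -12.0, lambda_2 = -4.0
The function is concave.

1


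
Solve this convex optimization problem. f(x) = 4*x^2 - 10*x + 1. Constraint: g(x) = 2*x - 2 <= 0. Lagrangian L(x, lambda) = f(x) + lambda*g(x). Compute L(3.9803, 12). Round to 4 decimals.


Step 1: Evaluate f(x).
f(3.9803) = 4*3.9803^2 - 10*3.9803 + 1 = 24.5682
Step 2: Evaluate g(x).
g(3.9803) = 2*3.9803 - 2 = 5.9606
Step 3: Compute Lagrangian.
L = 24.5682 + 12*5.9606 = 96.0954


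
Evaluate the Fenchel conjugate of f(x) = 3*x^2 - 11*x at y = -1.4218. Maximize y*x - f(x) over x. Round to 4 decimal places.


f*(y) = sup_x {y*x - a*x^2 - b*x} = sup_x {(y-b)*x - a*x^2}
FOC: (y - b) - 2a*x = 0 => x* = (y - b)/(2a)
x* = (-1.4218 + 11)/(2*3) = 1.5964
f*(-1.4218) = (y-b)^2/(4a) = (-1.4218 + 11)^2/(4*3)
= 91.7419/12 = 7.6452


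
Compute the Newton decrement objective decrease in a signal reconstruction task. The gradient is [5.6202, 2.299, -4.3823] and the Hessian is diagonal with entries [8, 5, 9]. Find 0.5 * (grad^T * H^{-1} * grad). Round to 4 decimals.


Step 1: H is diagonal, so H^(-1) * g = [0.7025, 0.4598, -0.4869].
Step 2: g^T H^(-1) g = sum_i g_i^2 / H_ii
  = (5.6202)^2/8 + (2.299)^2/5 + (-4.3823)^2/9
  = 3.9483 + 1.0571 + 2.1338 = 7.1393
Step 3: Objective decrease = 0.5 * g^T H^(-1) g = 3.5696


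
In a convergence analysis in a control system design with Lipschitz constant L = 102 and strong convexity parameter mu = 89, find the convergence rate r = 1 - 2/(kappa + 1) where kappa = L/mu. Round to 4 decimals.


Step 1: Compute the condition number.
kappa = L/mu = 102/89 = 1.1461
Step 2: Compute the convergence rate.
r = 1 - 2/(kappa + 1) = 1 - 2*mu/(L + mu) = (L - mu)/(L + mu) = 13/191 = 0.0681


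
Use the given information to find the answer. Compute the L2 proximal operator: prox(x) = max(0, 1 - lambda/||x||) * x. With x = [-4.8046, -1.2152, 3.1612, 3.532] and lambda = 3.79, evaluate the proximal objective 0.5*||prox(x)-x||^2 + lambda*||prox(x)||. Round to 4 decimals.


Step 1: Compute ||x||.
||x|| = 6.8578
Step 2: Compute scaling factor.
scale = max(0, 1 - 3.79/6.8578) = 0.4473
Step 3: prox(x) = [-2.1493, -0.5436, 1.4141, 1.58]
||prox(x)|| = 3.0678
Step 4: Proximal objective.
0.5*||prox-x||^2 = 7.1821
lambda*||prox|| = 11.627
Total = 18.8089


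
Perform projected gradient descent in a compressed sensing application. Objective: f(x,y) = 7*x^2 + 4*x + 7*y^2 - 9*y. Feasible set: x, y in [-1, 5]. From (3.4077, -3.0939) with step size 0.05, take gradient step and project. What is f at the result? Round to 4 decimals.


Step 1: Compute gradient at (3.4077, -3.0939).
grad_x = 2*7*3.4077 + 4 = 51.7078
grad_y = 2*7*-3.0939 - 9 = -52.3146
Step 2: Gradient step.
x_raw = 3.4077 - 0.05*51.7078 = 0.8223
y_raw = -3.0939 - 0.05*-52.3146 = -0.4782
Step 3: Project onto [-1, 5].
x_proj = clip(0.8223) = 0.8223
y_proj = clip(-0.4782) = -0.4782
Step 4: Evaluate f.
f(0.8223, -0.4782) = 13.9267


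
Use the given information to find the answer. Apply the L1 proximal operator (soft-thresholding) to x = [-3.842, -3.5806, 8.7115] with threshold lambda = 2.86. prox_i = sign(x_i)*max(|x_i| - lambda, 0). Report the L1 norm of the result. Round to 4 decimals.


Soft-thresholding with lambda = 2.86:
prox(-3.842) = sign(-3.842)*max(|-3.842| - 2.86, 0) = -0.982
prox(-3.5806) = sign(-3.5806)*max(|-3.5806| - 2.86, 0) = -0.7206
prox(8.7115) = sign(8.7115)*max(|8.7115| - 2.86, 0) = 5.8515
prox(x) = [-0.982, -0.7206, 5.8515]
||prox(x)||_1 = 0.982 + 0.7206 + 5.8515 = 7.5541


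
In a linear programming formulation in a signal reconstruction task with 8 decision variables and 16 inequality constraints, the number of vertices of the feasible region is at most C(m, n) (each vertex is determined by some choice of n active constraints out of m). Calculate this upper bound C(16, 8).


Each vertex corresponds to some choice of n active constraints out of m, so the number of vertices is at most C(m, n) = m! / (n!(m-n)!).
m = 16, n = 8
Numerator: 16 * 15 * 14 * 13 * 12 * 11 * 10 * 9
Denominator: 8! = 40320
C(16, 8) = 12870


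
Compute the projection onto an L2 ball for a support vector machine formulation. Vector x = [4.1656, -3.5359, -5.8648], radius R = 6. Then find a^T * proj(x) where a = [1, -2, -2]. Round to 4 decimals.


Step 1: Compute ||x|| (intermediates to 6 decimals).
||x|| = sqrt(4.1656^2 + (-3.5359)^2 + (-5.8648)^2) = 8.015653
Step 2: Project.
Since ||x|| > R, scale = R/||x|| = 6/8.015653 = 0.748535, proj(x) = scale * x
proj(x) = [3.118097, -2.646745, -4.390008]
Step 3: Dot product.
a^T * proj(x) = 1*3.118097 - 2*(-2.646745) - 2*(-4.390008) = 17.1916


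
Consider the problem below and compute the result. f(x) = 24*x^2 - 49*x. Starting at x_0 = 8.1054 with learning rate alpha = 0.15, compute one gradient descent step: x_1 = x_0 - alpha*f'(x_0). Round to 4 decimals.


We compute the gradient at x_0 and apply the update.
f'(x) = 48*x - 49
f'(8.1054) = 48*8.1054 - 49 = 340.0592
x_1 = 8.1054 - 0.15*340.0592 = -42.9035


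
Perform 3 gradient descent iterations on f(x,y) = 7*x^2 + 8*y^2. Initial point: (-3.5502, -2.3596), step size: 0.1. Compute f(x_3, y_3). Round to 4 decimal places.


Gradient descent on f(x,y) = 7*x^2 + 8*y^2.
Starting point: (-3.5502, -2.3596), alpha = 0.1
Step 1: grad_x = 2*7*-3.5502 = -49.7028, grad_y = 2*8*-2.3596 = -37.7536
  x_1 = -3.5502 - 0.1*-49.7028 = 1.4201
  y_1 = -2.3596 - 0.1*-37.7536 = 1.4158
Step 2: grad_x = 2*7*1.4201 = 19.8811, grad_y = 2*8*1.4158 = 22.6522
  x_2 = 1.4201 - 0.1*19.8811 = -0.568
  y_2 = 1.4158 - 0.1*22.6522 = -0.8495
Step 3: grad_x = 2*7*-0.568 = -7.9524, grad_y = 2*8*-0.8495 = -13.5913
  x_3 = -0.568 - 0.1*-7.9524 = 0.2272
  y_3 = -0.8495 - 0.1*-13.5913 = 0.5097
f(0.2272, 0.5097) = 7*0.2272^2 + 8*0.5097^2 = 2.4395


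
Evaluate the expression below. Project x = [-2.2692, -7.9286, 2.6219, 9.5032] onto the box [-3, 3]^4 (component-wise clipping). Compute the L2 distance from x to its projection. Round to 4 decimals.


Project each component onto [-3, 3].
clip(-2.2692) = -2.2692, clip(-7.9286) = -3.0, clip(2.6219) = 2.6219, clip(9.5032) = 3.0
Projection = [-2.2692, -3.0, 2.6219, 3.0]
Squared diffs: [0.0, 24.2911, 0.0, 42.2916]
Distance = sqrt(66.5827) = 8.1598


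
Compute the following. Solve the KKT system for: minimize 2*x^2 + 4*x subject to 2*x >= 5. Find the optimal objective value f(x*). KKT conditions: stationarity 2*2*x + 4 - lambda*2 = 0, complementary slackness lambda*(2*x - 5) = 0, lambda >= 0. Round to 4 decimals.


Step 1: Try lambda = 0 (constraint inactive).
x_unc = -4/(2*2) = -1.0
Check: 2*-1.0 = -2.0 < 5 -- violated!
Step 2: Constraint must be active: 2*x = 5
x* = 5/2 = 2.5
lambda = (2*2*2.5 + 4)/2 = 7.0
Step 3: Compute optimal value.
f(x*) = 2*2.5^2 + 4*2.5 = 22.5


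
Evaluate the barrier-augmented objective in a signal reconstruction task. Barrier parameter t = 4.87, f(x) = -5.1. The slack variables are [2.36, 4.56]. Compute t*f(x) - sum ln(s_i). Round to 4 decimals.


Step 1: Compute log-barrier.
ln values: [0.8587, 1.5173]
phi = -(0.8587 + 1.5173) = -2.376
Step 2: Compute augmented objective.
t*f(x) = 4.87*-5.1 = -24.837
Total = -24.837 - 2.376 = -27.213


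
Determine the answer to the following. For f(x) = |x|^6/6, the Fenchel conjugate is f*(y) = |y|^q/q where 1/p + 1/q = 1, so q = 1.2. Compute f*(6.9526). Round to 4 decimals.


The conjugate exponent q satisfies 1/p + 1/q = 1.
p = 6, so q = 6/(6 - 1) = 1.2
|y|^q = 6.9526^1.2 = 10.2465
f*(6.9526) = 10.2465 / 1.2 = 8.5388


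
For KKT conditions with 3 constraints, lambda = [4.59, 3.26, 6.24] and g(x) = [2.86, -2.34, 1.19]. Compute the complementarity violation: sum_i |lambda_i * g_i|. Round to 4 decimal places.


KKT complementary slackness check:
lambda_1 * g_1 = 4.59 * 2.86 = 13.1274
lambda_2 * g_2 = 3.26 * -2.34 = -7.6284
lambda_3 * g_3 = 6.24 * 1.19 = 7.4256
Total violation = 13.1274 + 7.6284 + 7.4256 = 28.1814


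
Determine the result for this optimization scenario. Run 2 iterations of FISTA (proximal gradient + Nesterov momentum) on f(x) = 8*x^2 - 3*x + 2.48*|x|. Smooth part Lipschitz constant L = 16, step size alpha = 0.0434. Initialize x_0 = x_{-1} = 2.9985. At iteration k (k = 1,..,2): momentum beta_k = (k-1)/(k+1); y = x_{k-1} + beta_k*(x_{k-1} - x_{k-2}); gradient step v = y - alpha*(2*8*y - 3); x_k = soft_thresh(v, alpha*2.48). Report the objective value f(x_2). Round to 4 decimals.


FISTA on f(x) = 8*x^2 - 3*x + 2.48*|x|
L = 16, alpha = 0.0434
Iteration 1: beta = 0.0, y = 2.9985 + 0.0*(2.9985 - 2.9985) = 2.9985
  grad(y) = 44.976, v = y - alpha*grad = 1.0465
  prox(v) = soft_thresh(1.0465, 0.1076) = 0.9389
Iteration 2: beta = 0.3333, y = 0.9389 + 0.3333*(0.9389 - 2.9985) = 0.2524
  grad(y) = 1.0381, v = y - alpha*grad = 0.2073
  prox(v) = soft_thresh(0.2073, 0.1076) = 0.0997
f(x_2) = 8*0.0997^2 - 3*0.0997 + 2.48*|0.0997| = 0.0277


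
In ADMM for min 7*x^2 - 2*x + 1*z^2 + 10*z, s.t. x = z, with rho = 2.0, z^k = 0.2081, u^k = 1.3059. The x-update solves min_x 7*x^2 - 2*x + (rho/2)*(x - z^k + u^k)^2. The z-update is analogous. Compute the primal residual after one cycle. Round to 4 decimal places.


ADMM iteration with rho = 2.0, z^k = 0.2081, u^k = 1.3059
Step 1: x-update.
Minimize 7*x^2 - 2*x + (2.0/2)*(x - 0.2081 + 1.3059)^2
FOC: (2*7 + 2.0)*x = 2 + 2.0*(0.2081 - 1.3059)
x^{k+1} = -0.0122
Step 2: z-update.
Minimize 1*z^2 + 10*z + (2.0/2)*(-0.0122 - z + 1.3059)^2
FOC: (2*1 + 2.0)*z = -10 + 2.0*(-0.0122 + 1.3059)
z^{k+1} = -1.8532
Step 3: u-update.
u^{k+1} = 1.3059 - 0.0122 + 1.8532 = 3.1468
Step 4: Primal residual = |-0.0122 + 1.8532| = 1.8409


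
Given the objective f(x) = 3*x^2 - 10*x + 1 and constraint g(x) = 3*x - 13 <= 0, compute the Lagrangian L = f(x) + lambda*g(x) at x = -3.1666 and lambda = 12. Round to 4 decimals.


Step 1: Evaluate f(x).
f(-3.1666) = 3*(-3.1666)^2 - 10*(-3.1666) + 1 = 62.7481
Step 2: Evaluate g(x).
g(-3.1666) = 3*-3.1666 - 13 = -22.4998
Step 3: Compute Lagrangian.
L = 62.7481 + 12*-22.4998 = -207.2495


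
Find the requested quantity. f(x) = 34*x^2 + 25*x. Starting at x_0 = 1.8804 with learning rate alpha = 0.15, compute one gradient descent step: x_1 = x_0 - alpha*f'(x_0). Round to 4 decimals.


We compute the gradient at x_0 and apply the update.
f'(x) = 68*x + 25
f'(1.8804) = 68*1.8804 + 25 = 152.8672
x_1 = 1.8804 - 0.15*152.8672 = -21.0497


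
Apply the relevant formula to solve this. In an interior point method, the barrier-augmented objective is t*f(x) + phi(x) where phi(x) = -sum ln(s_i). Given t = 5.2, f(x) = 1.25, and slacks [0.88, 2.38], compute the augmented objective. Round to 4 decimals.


Step 1: Compute log-barrier.
ln values: [-0.1278, 0.8671]
phi = -(-0.1278 + 0.8671) = -0.7393
Step 2: Compute augmented objective.
t*f(x) = 5.2*1.25 = 6.5
Total = 6.5 - 0.7393 = 5.7607


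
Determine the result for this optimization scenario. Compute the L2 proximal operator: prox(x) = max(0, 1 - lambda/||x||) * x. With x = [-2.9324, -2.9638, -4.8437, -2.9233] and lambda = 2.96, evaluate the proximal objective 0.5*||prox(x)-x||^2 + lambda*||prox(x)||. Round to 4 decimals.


Step 1: Compute ||x||.
||x|| = 7.0278
Step 2: Compute scaling factor.
scale = max(0, 1 - 2.96/7.0278) = 0.5788
Step 3: prox(x) = [-1.6973, -1.7155, -2.8036, -1.6921]
||prox(x)|| = 4.0678
Step 4: Proximal objective.
0.5*||prox-x||^2 = 4.3808
lambda*||prox|| = 12.0407
Total = 16.4215


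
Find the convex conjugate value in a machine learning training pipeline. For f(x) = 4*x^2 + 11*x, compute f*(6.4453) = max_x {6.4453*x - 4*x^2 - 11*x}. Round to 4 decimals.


f*(y) = sup_x {y*x - a*x^2 - b*x} = sup_x {(y-b)*x - a*x^2}
FOC: (y - b) - 2a*x = 0 => x* = (y - b)/(2a)
x* = (6.4453 - 11)/(2*4) = -0.5693
f*(6.4453) = (y-b)^2/(4a) = (6.4453 - 11)^2/(4*4)
= 20.7453/16 = 1.2966


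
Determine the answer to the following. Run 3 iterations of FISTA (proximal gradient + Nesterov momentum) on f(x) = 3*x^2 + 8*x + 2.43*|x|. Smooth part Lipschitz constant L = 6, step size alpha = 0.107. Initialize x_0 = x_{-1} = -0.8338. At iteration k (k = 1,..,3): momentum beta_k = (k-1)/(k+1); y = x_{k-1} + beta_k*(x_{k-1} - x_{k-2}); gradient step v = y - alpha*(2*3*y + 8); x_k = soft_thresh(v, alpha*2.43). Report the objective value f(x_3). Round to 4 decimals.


FISTA on f(x) = 3*x^2 + 8*x + 2.43*|x|
L = 6, alpha = 0.107
Iteration 1: beta = 0.0, y = -0.8338 + 0.0*(-0.8338 + 0.8338) = -0.8338
  grad(y) = 2.9972, v = y - alpha*grad = -1.1545
  prox(v) = soft_thresh(-1.1545, 0.26) = -0.8945
Iteration 2: beta = 0.3333, y = -0.8945 + 0.3333*(-0.8945 + 0.8338) = -0.9147
  grad(y) = 2.5117, v = y - alpha*grad = -1.1835
  prox(v) = soft_thresh(-1.1835, 0.26) = -0.9235
Iteration 3: beta = 0.5, y = -0.9235 + 0.5*(-0.9235 + 0.8945) = -0.9379
  grad(y) = 2.3723, v = y - alpha*grad = -1.1918
  prox(v) = soft_thresh(-1.1918, 0.26) = -0.9318
f(x_3) = 3*(-0.9318)^2 + 8*(-0.9318) + 2.43*|-0.9318| = -2.5854


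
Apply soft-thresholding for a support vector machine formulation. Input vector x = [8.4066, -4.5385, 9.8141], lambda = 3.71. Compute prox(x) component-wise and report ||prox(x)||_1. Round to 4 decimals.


Soft-thresholding with lambda = 3.71:
prox(8.4066) = sign(8.4066)*max(|8.4066| - 3.71, 0) = 4.6966
prox(-4.5385) = sign(-4.5385)*max(|-4.5385| - 3.71, 0) = -0.8285
prox(9.8141) = sign(9.8141)*max(|9.8141| - 3.71, 0) = 6.1041
prox(x) = [4.6966, -0.8285, 6.1041]
||prox(x)||_1 = 4.6966 + 0.8285 + 6.1041 = 11.6292


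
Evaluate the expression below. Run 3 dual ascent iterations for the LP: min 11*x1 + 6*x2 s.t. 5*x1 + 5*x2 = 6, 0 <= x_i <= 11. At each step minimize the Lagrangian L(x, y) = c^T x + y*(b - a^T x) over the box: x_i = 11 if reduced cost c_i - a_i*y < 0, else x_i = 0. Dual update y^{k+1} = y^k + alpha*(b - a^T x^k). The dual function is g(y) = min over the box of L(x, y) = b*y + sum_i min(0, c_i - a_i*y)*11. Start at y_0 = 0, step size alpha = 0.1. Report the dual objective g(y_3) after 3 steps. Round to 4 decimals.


Dual ascent for LP: min 11*x1 + 6*x2, 5*x1 + 5*x2 = 6, 0 <= x_i <= 11
Step 1: y^k = 0.0, reduced costs: (11.0, 6.0)
  x^k = (0.0, 0.0), subgradient = b - a^T x = 6.0
  y^{k+1} = 0.0 + 0.1*6.0 = 0.6
Step 2: y^k = 0.6, reduced costs: (8.0, 3.0)
  x^k = (0.0, 0.0), subgradient = b - a^T x = 6.0
  y^{k+1} = 0.6 + 0.1*6.0 = 1.2
Step 3: y^k = 1.2, reduced costs: (5.0, 0.0)
  x^k = (0.0, 0.0), subgradient = b - a^T x = 6.0
  y^{k+1} = 1.2 + 0.1*6.0 = 1.8
Dual objective at y_3 = 1.8: reduced costs (2.0, -3.0), box minimizer x = (0.0, 11.0)
g(y_3) = b*y + (c1 - a1*y)*x1 + (c2 - a2*y)*x2 = 6*1.8 + 2.0*0.0 + (-3.0)*11.0 = 10.8 + 0.0 - 33.0 = -22.2


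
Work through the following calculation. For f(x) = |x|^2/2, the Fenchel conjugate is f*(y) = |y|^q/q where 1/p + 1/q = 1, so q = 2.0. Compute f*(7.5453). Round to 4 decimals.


The conjugate exponent q satisfies 1/p + 1/q = 1.
p = 2, so q = 2/(2 - 1) = 2.0
|y|^q = 7.5453^2.0 = 56.9316
f*(7.5453) = 56.9316 / 2.0 = 28.4658


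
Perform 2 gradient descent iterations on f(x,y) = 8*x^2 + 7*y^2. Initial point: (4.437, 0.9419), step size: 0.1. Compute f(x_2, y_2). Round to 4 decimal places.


Gradient descent on f(x,y) = 8*x^2 + 7*y^2.
Starting point: (4.437, 0.9419), alpha = 0.1
Step 1: grad_x = 2*8*4.437 = 70.992, grad_y = 2*7*0.9419 = 13.1866
  x_1 = 4.437 - 0.1*70.992 = -2.6622
  y_1 = 0.9419 - 0.1*13.1866 = -0.3768
Step 2: grad_x = 2*8*-2.6622 = -42.5952, grad_y = 2*7*-0.3768 = -5.2746
  x_2 = -2.6622 - 0.1*-42.5952 = 1.5973
  y_2 = -0.3768 - 0.1*-5.2746 = 0.1507
f(1.5973, 0.1507) = 8*1.5973^2 + 7*0.1507^2 = 20.5704


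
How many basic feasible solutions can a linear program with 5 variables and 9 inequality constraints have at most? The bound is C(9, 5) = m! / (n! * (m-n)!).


Each vertex corresponds to some choice of n active constraints out of m, so the number of vertices is at most C(m, n) = m! / (n!(m-n)!).
m = 9, n = 5
Numerator: 9 * 8 * 7 * 6 * 5
Denominator: 5! = 120
C(9, 5) = 126


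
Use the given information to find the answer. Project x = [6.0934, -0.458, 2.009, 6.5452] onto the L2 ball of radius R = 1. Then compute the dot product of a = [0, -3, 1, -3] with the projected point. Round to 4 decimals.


Step 1: Compute ||x|| (intermediates to 6 decimals).
||x|| = sqrt(6.0934^2 + (-0.458)^2 + 2.009^2 + 6.5452^2) = 9.176874
Step 2: Project.
Since ||x|| > R, scale = R/||x|| = 1/9.176874 = 0.10897, proj(x) = scale * x
proj(x) = [0.663998, -0.049908, 0.218921, 0.71323]
Step 3: Dot product.
a^T * proj(x) = 0*0.663998 - 3*(-0.049908) + 1*0.218921 - 3*0.71323 = -1.771


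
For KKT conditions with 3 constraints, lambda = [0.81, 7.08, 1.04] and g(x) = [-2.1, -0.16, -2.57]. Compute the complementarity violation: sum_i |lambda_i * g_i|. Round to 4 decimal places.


KKT complementary slackness check:
lambda_1 * g_1 = 0.81 * -2.1 = -1.701
lambda_2 * g_2 = 7.08 * -0.16 = -1.1328
lambda_3 * g_3 = 1.04 * -2.57 = -2.6728
Total violation = 1.701 + 1.1328 + 2.6728 = 5.5066


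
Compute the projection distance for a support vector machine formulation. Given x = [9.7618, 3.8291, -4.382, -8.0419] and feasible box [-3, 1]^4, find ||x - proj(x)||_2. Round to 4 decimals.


Project each component onto [-3, 1].
clip(9.7618) = 1.0, clip(3.8291) = 1.0, clip(-4.382) = -3.0, clip(-8.0419) = -3.0
Projection = [1.0, 1.0, -3.0, -3.0]
Squared diffs: [76.7691, 8.0038, 1.9099, 25.4208]
Distance = sqrt(112.1036) = 10.5879


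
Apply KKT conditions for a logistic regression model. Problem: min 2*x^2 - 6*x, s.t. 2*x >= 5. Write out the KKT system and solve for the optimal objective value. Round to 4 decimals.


Step 1: Try lambda = 0 (constraint inactive).
x_unc = 6/(2*2) = 1.5
Check: 2*1.5 = 3.0 < 5 -- violated!
Step 2: Constraint must be active: 2*x = 5
x* = 5/2 = 2.5
lambda = (2*2*2.5 - 6)/2 = 2.0
Step 3: Compute optimal value.
f(x*) = 2*2.5^2 - 6*2.5 = -2.5


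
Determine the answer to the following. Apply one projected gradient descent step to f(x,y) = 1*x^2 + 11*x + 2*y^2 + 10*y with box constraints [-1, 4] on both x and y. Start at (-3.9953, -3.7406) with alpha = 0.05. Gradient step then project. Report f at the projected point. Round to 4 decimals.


Step 1: Compute gradient at (-3.9953, -3.7406).
grad_x = 2*1*-3.9953 + 11 = 3.0094
grad_y = 2*2*-3.7406 + 10 = -4.9624
Step 2: Gradient step.
x_raw = -3.9953 - 0.05*3.0094 = -4.1458
y_raw = -3.7406 - 0.05*-4.9624 = -3.4925
Step 3: Project onto [-1, 4].
x_proj = clip(-4.1458) = -1.0
y_proj = clip(-3.4925) = -1.0
Step 4: Evaluate f.
f(-1.0, -1.0) = -18.0


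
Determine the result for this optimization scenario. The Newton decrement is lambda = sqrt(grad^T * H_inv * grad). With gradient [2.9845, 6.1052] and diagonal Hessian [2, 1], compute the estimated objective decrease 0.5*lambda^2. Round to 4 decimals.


Step 1: H is diagonal, so H^(-1) * g = [1.4923, 6.1052].
Step 2: g^T H^(-1) g = sum_i g_i^2 / H_ii
  = (2.9845)^2/2 + (6.1052)^2/1
  = 4.4536 + 37.2735 = 41.7271
Step 3: Objective decrease = 0.5 * g^T H^(-1) g = 20.8635


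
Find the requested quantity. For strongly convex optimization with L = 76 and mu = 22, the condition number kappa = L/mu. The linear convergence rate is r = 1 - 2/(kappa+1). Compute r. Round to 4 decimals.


Step 1: Compute the condition number.
kappa = L/mu = 76/22 = 3.4545
Step 2: Compute the convergence rate.
r = 1 - 2/(kappa + 1) = 1 - 2*mu/(L + mu) = (L - mu)/(L + mu) = 54/98 = 0.551


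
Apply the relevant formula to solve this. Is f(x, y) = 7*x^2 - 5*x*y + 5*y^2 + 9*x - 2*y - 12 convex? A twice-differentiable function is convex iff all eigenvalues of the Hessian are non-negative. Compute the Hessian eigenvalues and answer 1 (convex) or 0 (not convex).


The Hessian of f(x,y) = 7*x^2 - 5*x*y + 5*y^2 + 9*x - 2*y - 12 is:
H = [[14, -5], [-5, 10]]
Trace = 14 + 10 = 24
Determinant = 14*10 - (-5)^2 = 115
Discriminant = (24)^2 - 4*115 = 116.0
Eigenvalues: lambda_1 = 6.6148, lambda_2 = 17.3852
The function is convex.

1


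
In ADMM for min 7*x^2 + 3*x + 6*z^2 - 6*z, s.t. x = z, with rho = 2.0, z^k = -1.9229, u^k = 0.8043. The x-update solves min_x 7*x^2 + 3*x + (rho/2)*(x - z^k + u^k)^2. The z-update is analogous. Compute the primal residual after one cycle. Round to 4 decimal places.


ADMM iteration with rho = 2.0, z^k = -1.9229, u^k = 0.8043
Step 1: x-update.
Minimize 7*x^2 + 3*x + (2.0/2)*(x + 1.9229 + 0.8043)^2
FOC: (2*7 + 2.0)*x = -3 + 2.0*(-1.9229 - 0.8043)
x^{k+1} = -0.5284
Step 2: z-update.
Minimize 6*z^2 - 6*z + (2.0/2)*(-0.5284 - z + 0.8043)^2
FOC: (2*6 + 2.0)*z = 6 + 2.0*(-0.5284 + 0.8043)
z^{k+1} = 0.468
Step 3: u-update.
u^{k+1} = 0.8043 - 0.5284 - 0.468 = -0.1921
Step 4: Primal residual = |-0.5284 - 0.468| = 0.9964


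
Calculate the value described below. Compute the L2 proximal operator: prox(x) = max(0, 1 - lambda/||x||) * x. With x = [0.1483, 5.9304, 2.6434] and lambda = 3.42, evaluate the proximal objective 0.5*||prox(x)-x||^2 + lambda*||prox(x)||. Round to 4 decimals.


Step 1: Compute ||x||.
||x|| = 6.4946
Step 2: Compute scaling factor.
scale = max(0, 1 - 3.42/6.4946) = 0.4734
Step 3: prox(x) = [0.0702, 2.8075, 1.2514]
||prox(x)|| = 3.0746
Step 4: Proximal objective.
0.5*||prox-x||^2 = 5.8482
lambda*||prox|| = 10.5151
Total = 16.3632


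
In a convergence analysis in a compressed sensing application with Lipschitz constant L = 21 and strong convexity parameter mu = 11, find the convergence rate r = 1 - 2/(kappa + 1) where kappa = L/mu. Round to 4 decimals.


Step 1: Compute the condition number.
kappa = L/mu = 21/11 = 1.9091
Step 2: Compute the convergence rate.
r = 1 - 2/(kappa + 1) = 1 - 2*mu/(L + mu) = (L - mu)/(L + mu) = 10/32 = 0.3125


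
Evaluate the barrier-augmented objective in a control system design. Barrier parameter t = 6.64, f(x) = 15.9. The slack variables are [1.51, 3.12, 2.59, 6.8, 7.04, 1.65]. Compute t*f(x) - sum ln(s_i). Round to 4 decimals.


Step 1: Compute log-barrier.
ln values: [0.4121, 1.1378, 0.9517, 1.9169, 1.9516, 0.5008]
phi = -(0.4121 + 1.1378 + 0.9517 + 1.9169 + 1.9516 + 0.5008) = -6.8709
Step 2: Compute augmented objective.
t*f(x) = 6.64*15.9 = 105.576
Total = 105.576 - 6.8709 = 98.7051


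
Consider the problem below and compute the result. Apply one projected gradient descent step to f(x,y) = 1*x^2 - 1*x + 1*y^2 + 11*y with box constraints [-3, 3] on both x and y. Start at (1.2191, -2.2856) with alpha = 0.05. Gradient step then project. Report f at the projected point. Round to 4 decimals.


Step 1: Compute gradient at (1.2191, -2.2856).
grad_x = 2*1*1.2191 - 1 = 1.4382
grad_y = 2*1*-2.2856 + 11 = 6.4288
Step 2: Gradient step.
x_raw = 1.2191 - 0.05*1.4382 = 1.1472
y_raw = -2.2856 - 0.05*6.4288 = -2.607
Step 3: Project onto [-3, 3].
x_proj = clip(1.1472) = 1.1472
y_proj = clip(-2.607) = -2.607
Step 4: Evaluate f.
f(1.1472, -2.607) = -21.7119


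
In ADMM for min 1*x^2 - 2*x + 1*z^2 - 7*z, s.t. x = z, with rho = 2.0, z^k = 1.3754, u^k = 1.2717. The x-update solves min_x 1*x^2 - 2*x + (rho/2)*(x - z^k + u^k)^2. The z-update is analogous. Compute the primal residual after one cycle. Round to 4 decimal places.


ADMM iteration with rho = 2.0, z^k = 1.3754, u^k = 1.2717
Step 1: x-update.
Minimize 1*x^2 - 2*x + (2.0/2)*(x - 1.3754 + 1.2717)^2
FOC: (2*1 + 2.0)*x = 2 + 2.0*(1.3754 - 1.2717)
x^{k+1} = 0.5519
Step 2: z-update.
Minimize 1*z^2 - 7*z + (2.0/2)*(0.5519 - z + 1.2717)^2
FOC: (2*1 + 2.0)*z = 7 + 2.0*(0.5519 + 1.2717)
z^{k+1} = 2.6618
Step 3: u-update.
u^{k+1} = 1.2717 + 0.5519 - 2.6618 = -0.8382
Step 4: Primal residual = |0.5519 - 2.6618| = 2.1099


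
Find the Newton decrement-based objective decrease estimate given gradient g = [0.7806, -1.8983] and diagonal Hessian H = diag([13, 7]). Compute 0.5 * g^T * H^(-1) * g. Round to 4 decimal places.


Step 1: H is diagonal, so H^(-1) * g = [0.06, -0.2712].
Step 2: g^T H^(-1) g = sum_i g_i^2 / H_ii
  = (0.7806)^2/13 + (-1.8983)^2/7
  = 0.0469 + 0.5148 = 0.5617
Step 3: Objective decrease = 0.5 * g^T H^(-1) g = 0.2808


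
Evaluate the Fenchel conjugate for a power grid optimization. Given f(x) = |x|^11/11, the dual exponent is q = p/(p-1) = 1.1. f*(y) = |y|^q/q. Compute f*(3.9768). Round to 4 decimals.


The conjugate exponent q satisfies 1/p + 1/q = 1.
p = 11, so q = 11/(11 - 1) = 1.1
|y|^q = 3.9768^1.1 = 4.5655
f*(3.9768) = 4.5655 / 1.1 = 4.1504


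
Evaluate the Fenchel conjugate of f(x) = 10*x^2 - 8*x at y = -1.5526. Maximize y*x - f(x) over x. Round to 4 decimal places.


f*(y) = sup_x {y*x - a*x^2 - b*x} = sup_x {(y-b)*x - a*x^2}
FOC: (y - b) - 2a*x = 0 => x* = (y - b)/(2a)
x* = (-1.5526 + 8)/(2*10) = 0.3224
f*(-1.5526) = (y-b)^2/(4a) = (-1.5526 + 8)^2/(4*10)
= 41.569/40 = 1.0392


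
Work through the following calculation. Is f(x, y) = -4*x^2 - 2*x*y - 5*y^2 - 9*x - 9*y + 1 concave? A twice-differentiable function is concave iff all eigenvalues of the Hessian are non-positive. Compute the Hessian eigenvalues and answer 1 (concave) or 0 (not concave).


The Hessian of f(x,y) = -4*x^2 - 2*x*y - 5*y^2 - 9*x - 9*y + 1 is:
H = [[-8, -2], [-2, -10]]
Trace = -8 - 10 = -18
Determinant = -8*-10 - (-2)^2 = 76
Discriminant = (-18)^2 - 4*76 = 20.0
Eigenvalues: lambda_1 = -11.2361, lambda_2 = -6.7639
The function is concave.

1


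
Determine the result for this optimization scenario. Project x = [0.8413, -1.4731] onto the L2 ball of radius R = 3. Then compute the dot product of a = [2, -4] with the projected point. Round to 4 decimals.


Step 1: Compute ||x|| (intermediates to 6 decimals).
||x|| = sqrt(0.8413^2 + (-1.4731)^2) = 1.696411
Step 2: Project.
Since ||x|| <= R, proj = x (no scaling needed).
proj(x) = [0.8413, -1.4731]
Step 3: Dot product.
a^T * proj(x) = 2*0.8413 - 4*(-1.4731) = 7.575


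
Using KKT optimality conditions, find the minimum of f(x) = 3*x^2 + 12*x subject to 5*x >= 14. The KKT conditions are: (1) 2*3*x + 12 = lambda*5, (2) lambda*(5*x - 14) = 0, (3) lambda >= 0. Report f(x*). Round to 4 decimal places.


Step 1: Try lambda = 0 (constraint inactive).
x_unc = -12/(2*3) = -2.0
Check: 5*-2.0 = -10.0 < 14 -- violated!
Step 2: Constraint must be active: 5*x = 14
x* = 14/5 = 2.8
lambda = (2*3*2.8 + 12)/5 = 5.76
Step 3: Compute optimal value.
f(x*) = 3*2.8^2 + 12*2.8 = 57.12


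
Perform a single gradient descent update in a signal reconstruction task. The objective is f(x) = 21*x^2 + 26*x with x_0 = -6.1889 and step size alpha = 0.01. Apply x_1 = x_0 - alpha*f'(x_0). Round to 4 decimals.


We compute the gradient at x_0 and apply the update.
f'(x) = 42*x + 26
f'(-6.1889) = 42*-6.1889 + 26 = -233.9338
x_1 = -6.1889 - 0.01*-233.9338 = -3.8496


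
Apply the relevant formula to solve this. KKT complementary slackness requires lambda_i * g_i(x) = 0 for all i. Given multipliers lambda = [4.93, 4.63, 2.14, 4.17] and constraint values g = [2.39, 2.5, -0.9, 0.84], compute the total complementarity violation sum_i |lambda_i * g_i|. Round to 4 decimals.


KKT complementary slackness check:
lambda_1 * g_1 = 4.93 * 2.39 = 11.7827
lambda_2 * g_2 = 4.63 * 2.5 = 11.575
lambda_3 * g_3 = 2.14 * -0.9 = -1.926
lambda_4 * g_4 = 4.17 * 0.84 = 3.5028
Total violation = 11.7827 + 11.575 + 1.926 + 3.5028 = 28.7865


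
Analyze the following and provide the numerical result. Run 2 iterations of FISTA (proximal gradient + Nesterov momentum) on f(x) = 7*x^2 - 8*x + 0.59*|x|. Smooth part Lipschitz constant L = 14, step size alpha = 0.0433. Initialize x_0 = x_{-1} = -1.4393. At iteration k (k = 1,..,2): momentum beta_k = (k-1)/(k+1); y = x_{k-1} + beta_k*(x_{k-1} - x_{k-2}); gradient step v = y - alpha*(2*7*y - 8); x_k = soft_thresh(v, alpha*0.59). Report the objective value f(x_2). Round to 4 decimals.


FISTA on f(x) = 7*x^2 - 8*x + 0.59*|x|
L = 14, alpha = 0.0433
Iteration 1: beta = 0.0, y = -1.4393 + 0.0*(-1.4393 + 1.4393) = -1.4393
  grad(y) = -28.1502, v = y - alpha*grad = -0.2204
  prox(v) = soft_thresh(-0.2204, 0.0255) = -0.1948
Iteration 2: beta = 0.3333, y = -0.1948 + 0.3333*(-0.1948 + 1.4393) = 0.22
  grad(y) = -4.9205, v = y - alpha*grad = 0.433
  prox(v) = soft_thresh(0.433, 0.0255) = 0.4075
f(x_2) = 7*0.4075^2 - 8*0.4075 + 0.59*|0.4075| = -1.8571
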